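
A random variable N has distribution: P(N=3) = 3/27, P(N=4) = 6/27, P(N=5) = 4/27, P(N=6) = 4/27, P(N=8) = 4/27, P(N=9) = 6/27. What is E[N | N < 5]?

11/3

P(N < 5) = 1/3.
Σ over the event: 3·1/9 + 4·2/9 = 11/9.
E[N | N < 5] = (11/9) / (1/3) = 11/3.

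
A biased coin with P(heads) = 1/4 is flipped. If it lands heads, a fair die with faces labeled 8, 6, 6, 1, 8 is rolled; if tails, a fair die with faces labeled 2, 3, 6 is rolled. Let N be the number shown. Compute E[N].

21/5

E[N | heads] = (8+6+6+1+8)/5 = 29/5.
E[N | tails] = (2+3+6)/3 = 11/3.
E[N] = (1/4)·(29/5) + (3/4)·(11/3) = 21/5.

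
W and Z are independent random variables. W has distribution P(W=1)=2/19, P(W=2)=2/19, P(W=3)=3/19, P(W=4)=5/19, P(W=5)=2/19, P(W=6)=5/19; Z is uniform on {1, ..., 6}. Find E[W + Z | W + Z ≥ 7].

P(W + Z ≥ 7) = 25/38.
Summing (W+Z)·P(x,y) over outcomes with W + Z ≥ 7 gives 661/114.
E[W + Z | W + Z ≥ 7] = (661/114) / (25/38) = 661/75.

661/75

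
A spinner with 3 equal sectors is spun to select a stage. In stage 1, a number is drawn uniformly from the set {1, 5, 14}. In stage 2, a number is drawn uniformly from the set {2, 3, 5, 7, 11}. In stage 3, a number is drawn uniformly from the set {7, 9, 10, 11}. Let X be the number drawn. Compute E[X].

1291/180

E[X | stage 1] = (1+5+14)/3 = 20/3.
E[X | stage 2] = (2+3+5+7+11)/5 = 28/5.
E[X | stage 3] = (7+9+10+11)/4 = 37/4.
E[X] = (1/3)·(20/3) + (1/3)·(28/5) + (1/3)·(37/4) = 1291/180.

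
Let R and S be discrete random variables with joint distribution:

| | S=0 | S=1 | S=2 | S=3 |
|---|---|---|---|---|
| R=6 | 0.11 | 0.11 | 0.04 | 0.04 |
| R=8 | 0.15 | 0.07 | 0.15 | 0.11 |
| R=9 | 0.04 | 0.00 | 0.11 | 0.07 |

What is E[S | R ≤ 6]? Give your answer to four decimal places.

1.0333

P(R ≤ 6) = 0.30.
Σ S·P over the event = 0·(0.11) + 1·(0.11) + 2·(0.04) + 3·(0.04) = 0.31.
E[S | R ≤ 6] = (0.31) / (0.30) = 1.0333.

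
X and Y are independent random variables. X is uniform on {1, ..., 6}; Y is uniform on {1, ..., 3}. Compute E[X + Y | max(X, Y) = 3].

P(max(X, Y) = 3) = 5/18.
Summing (X+Y)·P(x,y) over outcomes with max(X, Y) = 3 gives 4/3.
E[X + Y | max(X, Y) = 3] = (4/3) / (5/18) = 24/5.

24/5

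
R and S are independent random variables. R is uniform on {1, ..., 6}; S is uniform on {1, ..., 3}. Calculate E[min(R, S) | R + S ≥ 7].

7/3

Outcomes with R + S ≥ 7: (4,3), (5,2), (5,3), (6,1), (6,2), (6,3), each with probability 1/18.
E[min(R, S) | R + S ≥ 7] = (3 + 2 + 3 + 1 + 2 + 3) / 6 = 7/3.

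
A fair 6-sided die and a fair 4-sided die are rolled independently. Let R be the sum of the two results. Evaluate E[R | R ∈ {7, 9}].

P(R ∈ {7, 9}) = 1/4.
Σ over the event: 7·1/6 + 9·1/12 = 23/12.
E[R | R ∈ {7, 9}] = (23/12) / (1/4) = 23/3.

23/3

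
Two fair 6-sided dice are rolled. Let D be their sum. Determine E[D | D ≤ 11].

48/7

P(D ≤ 11) = 35/36.
E[D | D ≤ 11] = (20/3) / (35/36) = 48/7.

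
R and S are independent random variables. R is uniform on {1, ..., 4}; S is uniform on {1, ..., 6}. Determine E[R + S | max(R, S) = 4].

44/7

Outcomes with max(R, S) = 4: (1,4), (2,4), (3,4), (4,1), (4,2), (4,3), (4,4), each with probability 1/24.
E[R + S | max(R, S) = 4] = (5 + 6 + 7 + 5 + 6 + 7 + 8) / 7 = 44/7.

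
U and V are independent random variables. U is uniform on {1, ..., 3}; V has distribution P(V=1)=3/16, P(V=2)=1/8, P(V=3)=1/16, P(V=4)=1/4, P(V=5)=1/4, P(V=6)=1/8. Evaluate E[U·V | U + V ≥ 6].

281/27

P(U + V ≥ 6) = 9/16.
Summing UV·P(x,y) over outcomes with U + V ≥ 6 gives 281/48.
E[U·V | U + V ≥ 6] = (281/48) / (9/16) = 281/27.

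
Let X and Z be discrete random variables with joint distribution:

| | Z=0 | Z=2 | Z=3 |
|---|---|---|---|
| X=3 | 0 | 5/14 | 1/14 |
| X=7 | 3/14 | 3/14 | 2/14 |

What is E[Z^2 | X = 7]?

15/4

P(X = 7) = 4/7.
Σ Z^2·P over the event = 0·(3/14) + 4·(3/14) + 9·(2/14) = 15/7.
E[Z^2 | X = 7] = (15/7) / (4/7) = 15/4.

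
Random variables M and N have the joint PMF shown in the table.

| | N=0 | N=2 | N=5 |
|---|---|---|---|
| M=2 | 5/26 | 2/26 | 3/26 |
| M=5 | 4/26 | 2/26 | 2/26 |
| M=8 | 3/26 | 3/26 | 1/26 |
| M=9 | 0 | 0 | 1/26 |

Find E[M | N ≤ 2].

92/19

P(N ≤ 2) = 19/26.
Σ M·P over the event = 2·(5/26) + 2·(2/26) + 5·(4/26) + 5·(2/26) + 8·(3/26) + 8·(3/26) = 46/13.
E[M | N ≤ 2] = (46/13) / (19/26) = 92/19.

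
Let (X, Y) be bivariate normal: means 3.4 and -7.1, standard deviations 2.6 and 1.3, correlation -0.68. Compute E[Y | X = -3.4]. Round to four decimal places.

-4.7880

E[Y | X=x] = μ_Y + ρ(σ_Y/σ_X)(x − μ_X) for jointly normal variables.
E[Y | X=-3.4] = -7.1 + (-0.68)·(1.3/2.6)·(-3.4 − (3.4)) = -7.1 + (-0.34)·(-6.8) = -4.7880.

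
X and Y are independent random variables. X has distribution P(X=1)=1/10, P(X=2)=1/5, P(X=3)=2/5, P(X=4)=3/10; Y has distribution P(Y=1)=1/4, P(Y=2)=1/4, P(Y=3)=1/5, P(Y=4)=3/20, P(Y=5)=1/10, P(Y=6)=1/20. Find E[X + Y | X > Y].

459/92

P(X > Y) = 23/50.
Summing (X+Y)·P(x,y) over outcomes with X > Y gives 459/200.
E[X + Y | X > Y] = (459/200) / (23/50) = 459/92.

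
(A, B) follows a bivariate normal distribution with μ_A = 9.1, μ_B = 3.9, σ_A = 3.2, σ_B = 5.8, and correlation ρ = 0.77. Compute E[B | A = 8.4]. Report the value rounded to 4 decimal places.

E[B | A=x] = μ_B + ρ(σ_B/σ_A)(x − μ_A) for jointly normal variables.
E[B | A=8.4] = 3.9 + (0.77)·(5.8/3.2)·(8.4 − (9.1)) = 3.9 + (1.3956)·(-0.7) = 2.9231.

2.9231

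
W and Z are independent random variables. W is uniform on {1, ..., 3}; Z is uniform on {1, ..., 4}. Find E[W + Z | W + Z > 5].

19/3

Outcomes with W + Z > 5: (2,4), (3,3), (3,4), each with probability 1/12.
E[W + Z | W + Z > 5] = (6 + 6 + 7) / 3 = 19/3.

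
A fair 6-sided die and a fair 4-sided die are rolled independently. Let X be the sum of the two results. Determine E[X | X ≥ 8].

P(X ≥ 8) = 1/4.
Σ over the event: 8·1/8 + 9·1/12 + 10·1/24 = 13/6.
E[X | X ≥ 8] = (13/6) / (1/4) = 26/3.

26/3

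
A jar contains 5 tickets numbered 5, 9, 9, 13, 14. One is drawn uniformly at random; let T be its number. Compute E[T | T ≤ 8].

5

P(T ≤ 8) = 1/5.
Σ over the event: 5·1/5 = 1.
E[T | T ≤ 8] = (1) / (1/5) = 5.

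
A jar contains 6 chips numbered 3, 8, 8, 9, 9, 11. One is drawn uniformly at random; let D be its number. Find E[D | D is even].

8

P(D is even) = 1/3.
Σ over the event: 8·1/3 = 8/3.
E[D | D is even] = (8/3) / (1/3) = 8.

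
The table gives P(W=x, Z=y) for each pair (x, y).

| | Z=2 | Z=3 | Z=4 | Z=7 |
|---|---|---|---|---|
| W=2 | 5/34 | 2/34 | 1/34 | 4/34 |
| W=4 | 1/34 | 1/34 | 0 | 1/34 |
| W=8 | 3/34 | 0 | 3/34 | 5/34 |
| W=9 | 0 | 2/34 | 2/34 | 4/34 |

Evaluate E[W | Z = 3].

P(Z = 3) = 5/34.
Σ W·P over the event = 2·(2/34) + 4·(1/34) + 9·(2/34) = 13/17.
E[W | Z = 3] = (13/17) / (5/34) = 26/5.

26/5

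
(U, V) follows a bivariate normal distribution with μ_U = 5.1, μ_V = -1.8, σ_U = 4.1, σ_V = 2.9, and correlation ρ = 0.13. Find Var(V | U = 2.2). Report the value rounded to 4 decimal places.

For a bivariate normal, Var(V | U=x) = σ_V²(1 − ρ²).
Var(V | U=2.2) = (2.9)²·(1 − (0.13)²) = 8.41·0.9831 = 8.2679.

8.2679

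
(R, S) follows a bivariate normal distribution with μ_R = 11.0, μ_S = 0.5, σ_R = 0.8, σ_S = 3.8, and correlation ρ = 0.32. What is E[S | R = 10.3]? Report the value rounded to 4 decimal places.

-0.5640

For a bivariate normal, E[S | R=x] = μ_S + ρ·(σ_S/σ_R)·(x − μ_R).
E[S | R=10.3] = 0.5 + (0.32)·(3.8/0.8)·(10.3 − (11.0)) = 0.5 + (1.52)·(-0.7) = -0.5640.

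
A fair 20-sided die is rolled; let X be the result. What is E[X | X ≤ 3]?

2

Given X ≤ 3, X is equally likely to be any of {1, 2, 3}.
E[X | X ≤ 3] = (1 + 2 + 3) / 3 = 2.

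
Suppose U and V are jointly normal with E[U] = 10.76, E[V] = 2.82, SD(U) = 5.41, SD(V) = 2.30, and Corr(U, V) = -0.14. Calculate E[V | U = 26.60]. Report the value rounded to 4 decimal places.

1.8772

E[V | U=x] = μ_V + ρ(σ_V/σ_U)(x − μ_U) for jointly normal variables.
E[V | U=26.60] = 2.82 + (-0.14)·(2.30/5.41)·(26.60 − (10.76)) = 2.82 + (-0.059519)·(15.84) = 1.8772.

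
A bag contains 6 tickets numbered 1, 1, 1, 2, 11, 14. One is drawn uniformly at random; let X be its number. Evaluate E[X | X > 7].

P(X > 7) = 1/3.
Σ over the event: 11·1/6 + 14·1/6 = 25/6.
E[X | X > 7] = (25/6) / (1/3) = 25/2.

25/2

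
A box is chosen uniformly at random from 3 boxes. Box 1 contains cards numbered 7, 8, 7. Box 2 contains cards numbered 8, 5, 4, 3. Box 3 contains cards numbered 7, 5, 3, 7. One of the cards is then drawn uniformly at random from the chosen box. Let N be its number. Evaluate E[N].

E[N | box 1] = (7+8+7)/3 = 22/3.
E[N | box 2] = (8+5+4+3)/4 = 5.
E[N | box 3] = (7+5+3+7)/4 = 11/2.
E[N] = (1/3)·(22/3) + (1/3)·(5) + (1/3)·(11/2) = 107/18.

107/18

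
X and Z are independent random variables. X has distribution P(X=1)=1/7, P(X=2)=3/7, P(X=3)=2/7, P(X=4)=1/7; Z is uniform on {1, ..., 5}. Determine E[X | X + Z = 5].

P(X + Z = 5) = 1/5.
Summing X·P(x,y) over outcomes with X + Z = 5 gives 17/35.
E[X | X + Z = 5] = (17/35) / (1/5) = 17/7.

17/7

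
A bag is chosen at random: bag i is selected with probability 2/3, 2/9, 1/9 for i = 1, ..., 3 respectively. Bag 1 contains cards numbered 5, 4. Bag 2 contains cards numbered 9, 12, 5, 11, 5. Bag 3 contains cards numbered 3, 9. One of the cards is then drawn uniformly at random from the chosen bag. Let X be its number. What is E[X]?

E[X | bag 1] = (5+4)/2 = 9/2.
E[X | bag 2] = (9+12+5+11+5)/5 = 42/5.
E[X | bag 3] = (3+9)/2 = 6.
By the law of total expectation,
E[X] = (2/3)·(9/2) + (2/9)·(42/5) + (1/9)·(6) = 83/15.

83/15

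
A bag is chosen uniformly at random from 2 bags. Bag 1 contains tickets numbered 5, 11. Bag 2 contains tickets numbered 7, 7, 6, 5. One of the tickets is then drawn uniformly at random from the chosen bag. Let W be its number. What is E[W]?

E[W | bag 1] = (5+11)/2 = 8.
E[W | bag 2] = (7+7+6+5)/4 = 25/4.
By the law of total expectation,
E[W] = (1/2)·(8) + (1/2)·(25/4) = 57/8.

57/8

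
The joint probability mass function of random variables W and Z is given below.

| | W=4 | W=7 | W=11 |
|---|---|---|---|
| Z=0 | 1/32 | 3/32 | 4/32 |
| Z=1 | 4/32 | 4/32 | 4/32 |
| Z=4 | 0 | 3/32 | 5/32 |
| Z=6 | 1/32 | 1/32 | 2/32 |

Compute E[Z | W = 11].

12/5

P(W = 11) = 15/32.
Summing Z·P(W=x,Z=y) over the conditioning event gives 9/8.
E[Z | W = 11] = (9/8) / (15/32) = 12/5.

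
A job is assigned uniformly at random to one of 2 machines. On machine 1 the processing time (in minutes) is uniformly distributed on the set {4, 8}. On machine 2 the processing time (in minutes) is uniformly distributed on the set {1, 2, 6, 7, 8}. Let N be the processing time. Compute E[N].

E[N | machine 1] = (4+8)/2 = 6.
E[N | machine 2] = (1+2+6+7+8)/5 = 24/5.
E[N] = (1/2)·(6) + (1/2)·(24/5) = 27/5.

27/5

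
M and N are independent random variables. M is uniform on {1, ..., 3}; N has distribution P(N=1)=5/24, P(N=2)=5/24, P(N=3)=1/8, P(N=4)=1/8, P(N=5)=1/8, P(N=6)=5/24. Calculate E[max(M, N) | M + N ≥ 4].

P(M + N ≥ 4) = 19/24.
Summing max(M,N)·P(x,y) over outcomes with M + N ≥ 4 gives 119/36.
E[max(M, N) | M + N ≥ 4] = (119/36) / (19/24) = 238/57.

238/57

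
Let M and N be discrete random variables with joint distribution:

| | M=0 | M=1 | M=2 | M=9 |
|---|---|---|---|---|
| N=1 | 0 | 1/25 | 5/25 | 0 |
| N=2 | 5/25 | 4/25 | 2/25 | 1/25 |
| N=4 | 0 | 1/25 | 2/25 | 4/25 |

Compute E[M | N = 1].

P(N = 1) = 6/25.
Summing M·P(M=x,N=y) over the conditioning event gives 11/25.
E[M | N = 1] = (11/25) / (6/25) = 11/6.

11/6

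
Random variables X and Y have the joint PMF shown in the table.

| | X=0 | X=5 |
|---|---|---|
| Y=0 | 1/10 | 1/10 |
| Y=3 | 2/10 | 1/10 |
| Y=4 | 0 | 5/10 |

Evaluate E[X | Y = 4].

5

P(Y = 4) = 1/2.
Σ X·P over the event = 5·(5/10) = 5/2.
E[X | Y = 4] = (5/2) / (1/2) = 5.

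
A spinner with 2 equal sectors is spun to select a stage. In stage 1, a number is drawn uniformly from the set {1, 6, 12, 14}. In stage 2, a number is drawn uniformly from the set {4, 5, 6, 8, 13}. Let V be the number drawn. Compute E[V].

E[V | stage 1] = (1+6+12+14)/4 = 33/4.
E[V | stage 2] = (4+5+6+8+13)/5 = 36/5.
E[V] = (1/2)·(33/4) + (1/2)·(36/5) = 309/40.

309/40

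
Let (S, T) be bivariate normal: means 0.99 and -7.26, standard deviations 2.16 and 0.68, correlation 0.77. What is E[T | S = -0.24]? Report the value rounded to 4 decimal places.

The regression of T on S has slope ρ·σ_T/σ_S and passes through (μ_S, μ_T).
E[T | S=-0.24] = -7.26 + (0.77)·(0.68/2.16)·(-0.24 − (0.99)) = -7.26 + (0.24241)·(-1.23) = -7.5582.

-7.5582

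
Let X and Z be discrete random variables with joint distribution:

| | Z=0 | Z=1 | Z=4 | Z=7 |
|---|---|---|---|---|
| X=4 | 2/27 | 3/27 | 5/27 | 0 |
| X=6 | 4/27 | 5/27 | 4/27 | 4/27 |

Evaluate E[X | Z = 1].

P(Z = 1) = 8/27.
Σ X·P over the event = 4·(3/27) + 6·(5/27) = 14/9.
E[X | Z = 1] = (14/9) / (8/27) = 21/4.

21/4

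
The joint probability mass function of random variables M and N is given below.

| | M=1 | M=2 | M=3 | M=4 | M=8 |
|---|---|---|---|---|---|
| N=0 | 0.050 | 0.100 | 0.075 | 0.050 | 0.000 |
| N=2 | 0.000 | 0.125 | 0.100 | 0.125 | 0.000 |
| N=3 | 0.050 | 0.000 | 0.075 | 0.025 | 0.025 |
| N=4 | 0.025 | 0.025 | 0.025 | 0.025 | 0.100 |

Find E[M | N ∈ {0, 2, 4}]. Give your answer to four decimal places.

P(N ∈ {0, 2, 4}) = 0.825.
Summing M·P(M=x,N=y) over the conditioning event gives 2.775.
E[M | N ∈ {0, 2, 4}] = (2.775) / (0.825) = 3.3636.

3.3636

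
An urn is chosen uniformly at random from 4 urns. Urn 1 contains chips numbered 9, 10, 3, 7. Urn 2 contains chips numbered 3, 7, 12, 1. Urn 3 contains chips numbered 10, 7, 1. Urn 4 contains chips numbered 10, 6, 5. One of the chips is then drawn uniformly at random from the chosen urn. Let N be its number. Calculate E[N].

13/2

E[N | urn 1] = (9+10+3+7)/4 = 29/4.
E[N | urn 2] = (3+7+12+1)/4 = 23/4.
E[N | urn 3] = (10+7+1)/3 = 6.
E[N | urn 4] = (10+6+5)/3 = 7.
By the law of total expectation,
E[N] = (1/4)·(29/4) + (1/4)·(23/4) + (1/4)·(6) + (1/4)·(7) = 13/2.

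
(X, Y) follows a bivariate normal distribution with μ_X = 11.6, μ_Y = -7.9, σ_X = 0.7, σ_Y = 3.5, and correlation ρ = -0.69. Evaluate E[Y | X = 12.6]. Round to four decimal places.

The regression of Y on X has slope ρ·σ_Y/σ_X and passes through (μ_X, μ_Y).
E[Y | X=12.6] = -7.9 + (-0.69)·(3.5/0.7)·(12.6 − (11.6)) = -7.9 + (-3.45)·(1) = -11.3500.

-11.3500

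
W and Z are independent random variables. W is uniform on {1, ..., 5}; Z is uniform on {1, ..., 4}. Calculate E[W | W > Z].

P(W > Z) = 1/2.
Summing W·P(x,y) over outcomes with W > Z gives 2.
E[W | W > Z] = (2) / (1/2) = 4.

4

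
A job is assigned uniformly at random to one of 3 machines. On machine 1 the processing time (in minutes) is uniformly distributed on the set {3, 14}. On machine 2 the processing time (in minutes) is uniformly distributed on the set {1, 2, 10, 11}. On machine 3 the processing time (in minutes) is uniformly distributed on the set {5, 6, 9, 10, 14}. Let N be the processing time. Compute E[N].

233/30

E[N | machine 1] = (3+14)/2 = 17/2.
E[N | machine 2] = (1+2+10+11)/4 = 6.
E[N | machine 3] = (5+6+9+10+14)/5 = 44/5.
E[N] = (1/3)·(17/2) + (1/3)·(6) + (1/3)·(44/5) = 233/30.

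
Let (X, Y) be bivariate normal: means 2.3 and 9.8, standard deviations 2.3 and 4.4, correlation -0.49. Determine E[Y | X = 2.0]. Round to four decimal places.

10.0812

E[Y | X=x] = μ_Y + ρ(σ_Y/σ_X)(x − μ_X) for jointly normal variables.
E[Y | X=2.0] = 9.8 + (-0.49)·(4.4/2.3)·(2.0 − (2.3)) = 9.8 + (-0.93739)·(-0.3) = 10.0812.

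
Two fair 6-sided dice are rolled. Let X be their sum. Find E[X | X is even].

P(X is even) = 1/2.
Σ over the event: 2·1/36 + 4·1/12 + 6·5/36 + 8·5/36 + 10·1/12 + 12·1/36 = 7/2.
E[X | X is even] = (7/2) / (1/2) = 7.

7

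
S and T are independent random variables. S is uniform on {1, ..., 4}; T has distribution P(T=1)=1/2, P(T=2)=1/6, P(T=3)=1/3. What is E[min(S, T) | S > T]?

P(S > T) = 13/24.
Summing min(S,T)·P(x,y) over outcomes with S > T gives 19/24.
E[min(S, T) | S > T] = (19/24) / (13/24) = 19/13.

19/13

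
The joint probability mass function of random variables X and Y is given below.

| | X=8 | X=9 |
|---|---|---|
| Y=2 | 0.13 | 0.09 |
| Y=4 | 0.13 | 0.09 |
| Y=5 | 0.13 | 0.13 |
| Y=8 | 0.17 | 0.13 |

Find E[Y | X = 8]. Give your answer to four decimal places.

P(X = 8) = 0.56.
Σ Y·P over the event = 2·(0.13) + 4·(0.13) + 5·(0.13) + 8·(0.17) = 2.79.
E[Y | X = 8] = (2.79) / (0.56) = 4.9821.

4.9821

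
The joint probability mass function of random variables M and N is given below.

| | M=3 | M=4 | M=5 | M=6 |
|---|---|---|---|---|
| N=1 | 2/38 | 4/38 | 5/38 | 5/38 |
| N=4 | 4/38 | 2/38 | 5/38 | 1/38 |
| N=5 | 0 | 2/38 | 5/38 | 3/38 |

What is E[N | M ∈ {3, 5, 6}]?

46/15

P(M ∈ {3, 5, 6}) = 15/19.
Σ N·P over the event = 1·(2/38) + 4·(4/38) + 1·(5/38) + 4·(5/38) + 5·(5/38) + 1·(5/38) + 4·(1/38) + 5·(3/38) = 46/19.
E[N | M ∈ {3, 5, 6}] = (46/19) / (15/19) = 46/15.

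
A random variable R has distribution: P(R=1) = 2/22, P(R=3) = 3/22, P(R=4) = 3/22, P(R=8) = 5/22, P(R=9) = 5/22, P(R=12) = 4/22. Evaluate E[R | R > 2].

P(R > 2) = 10/11.
Σ over the event: 3·3/22 + 4·3/22 + 8·5/22 + 9·5/22 + 12·2/11 = 7.
E[R | R > 2] = (7) / (10/11) = 77/10.

77/10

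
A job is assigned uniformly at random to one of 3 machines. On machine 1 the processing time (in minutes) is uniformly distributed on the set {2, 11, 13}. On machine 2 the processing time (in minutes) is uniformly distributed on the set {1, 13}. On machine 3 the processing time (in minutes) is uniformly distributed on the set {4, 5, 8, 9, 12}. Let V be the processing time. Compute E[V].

349/45

E[V | machine 1] = (2+11+13)/3 = 26/3.
E[V | machine 2] = (1+13)/2 = 7.
E[V | machine 3] = (4+5+8+9+12)/5 = 38/5.
By the law of total expectation,
E[V] = (1/3)·(26/3) + (1/3)·(7) + (1/3)·(38/5) = 349/45.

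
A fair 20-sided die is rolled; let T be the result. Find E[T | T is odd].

Given T is odd, T is equally likely to be any of {1, 3, 5, 7, 9, 11, 13, 15, 17, 19}.
E[T | T is odd] = (1 + 3 + 5 + 7 + 9 + 11 + 13 + 15 + 17 + 19) / 10 = 10.

10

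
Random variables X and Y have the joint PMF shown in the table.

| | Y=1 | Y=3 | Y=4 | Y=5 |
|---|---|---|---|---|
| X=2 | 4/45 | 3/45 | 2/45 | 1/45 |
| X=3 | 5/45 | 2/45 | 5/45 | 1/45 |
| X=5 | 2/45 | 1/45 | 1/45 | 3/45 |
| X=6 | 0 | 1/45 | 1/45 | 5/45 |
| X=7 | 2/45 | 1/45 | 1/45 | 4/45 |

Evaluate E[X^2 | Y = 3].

35/2

P(Y = 3) = 8/45.
Σ X^2·P over the event = 4·(3/45) + 9·(2/45) + 25·(1/45) + 36·(1/45) + 49·(1/45) = 28/9.
E[X^2 | Y = 3] = (28/9) / (8/45) = 35/2.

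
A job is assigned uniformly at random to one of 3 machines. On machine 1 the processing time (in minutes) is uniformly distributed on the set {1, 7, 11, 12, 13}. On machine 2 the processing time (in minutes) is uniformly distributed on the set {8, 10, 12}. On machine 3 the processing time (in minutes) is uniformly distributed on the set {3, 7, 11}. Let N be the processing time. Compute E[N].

43/5

E[N | machine 1] = (1+7+11+12+13)/5 = 44/5.
E[N | machine 2] = (8+10+12)/3 = 10.
E[N | machine 3] = (3+7+11)/3 = 7.
E[N] = (1/3)·(44/5) + (1/3)·(10) + (1/3)·(7) = 43/5.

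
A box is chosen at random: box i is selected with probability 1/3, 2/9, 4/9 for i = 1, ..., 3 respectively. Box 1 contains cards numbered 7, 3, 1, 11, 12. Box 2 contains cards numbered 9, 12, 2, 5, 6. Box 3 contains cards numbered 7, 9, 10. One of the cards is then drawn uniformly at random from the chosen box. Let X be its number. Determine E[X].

206/27

E[X | box 1] = (7+3+1+11+12)/5 = 34/5.
E[X | box 2] = (9+12+2+5+6)/5 = 34/5.
E[X | box 3] = (7+9+10)/3 = 26/3.
E[X] = (1/3)·(34/5) + (2/9)·(34/5) + (4/9)·(26/3) = 206/27.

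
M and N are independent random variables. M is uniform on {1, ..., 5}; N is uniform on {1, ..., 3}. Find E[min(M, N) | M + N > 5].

7/3

Outcomes with M + N > 5: (3,3), (4,2), (4,3), (5,1), (5,2), (5,3), each with probability 1/15.
E[min(M, N) | M + N > 5] = (3 + 2 + 3 + 1 + 2 + 3) / 6 = 7/3.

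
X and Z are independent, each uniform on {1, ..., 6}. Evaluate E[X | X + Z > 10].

17/3

Outcomes with X + Z > 10: (5,6), (6,5), (6,6), each with probability 1/36.
E[X | X + Z > 10] = (5 + 6 + 6) / 3 = 17/3.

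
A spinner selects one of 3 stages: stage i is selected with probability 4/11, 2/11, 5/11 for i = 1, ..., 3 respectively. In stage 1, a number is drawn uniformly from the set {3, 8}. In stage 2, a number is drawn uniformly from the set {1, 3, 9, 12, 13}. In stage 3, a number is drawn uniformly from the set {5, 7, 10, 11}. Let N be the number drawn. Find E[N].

1569/220

E[N | stage 1] = (3+8)/2 = 11/2.
E[N | stage 2] = (1+3+9+12+13)/5 = 38/5.
E[N | stage 3] = (5+7+10+11)/4 = 33/4.
By the law of total expectation,
E[N] = (4/11)·(11/2) + (2/11)·(38/5) + (5/11)·(33/4) = 1569/220.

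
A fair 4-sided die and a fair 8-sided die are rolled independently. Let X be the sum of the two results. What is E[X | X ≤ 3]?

P(X ≤ 3) = 3/32.
Σ over the event: 2·1/32 + 3·1/16 = 1/4.
E[X | X ≤ 3] = (1/4) / (3/32) = 8/3.

8/3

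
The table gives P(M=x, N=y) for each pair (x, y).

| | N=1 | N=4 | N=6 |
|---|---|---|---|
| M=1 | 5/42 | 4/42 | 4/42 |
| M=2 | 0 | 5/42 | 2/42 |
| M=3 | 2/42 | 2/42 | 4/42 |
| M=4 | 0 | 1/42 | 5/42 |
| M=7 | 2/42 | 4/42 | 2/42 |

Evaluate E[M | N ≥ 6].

P(N ≥ 6) = 17/42.
Σ M·P over the event = 1·(4/42) + 2·(2/42) + 3·(4/42) + 4·(5/42) + 7·(2/42) = 9/7.
E[M | N ≥ 6] = (9/7) / (17/42) = 54/17.

54/17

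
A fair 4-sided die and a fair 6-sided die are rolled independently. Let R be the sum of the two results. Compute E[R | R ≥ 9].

28/3

P(R ≥ 9) = 1/8.
Σ over the event: 9·1/12 + 10·1/24 = 7/6.
E[R | R ≥ 9] = (7/6) / (1/8) = 28/3.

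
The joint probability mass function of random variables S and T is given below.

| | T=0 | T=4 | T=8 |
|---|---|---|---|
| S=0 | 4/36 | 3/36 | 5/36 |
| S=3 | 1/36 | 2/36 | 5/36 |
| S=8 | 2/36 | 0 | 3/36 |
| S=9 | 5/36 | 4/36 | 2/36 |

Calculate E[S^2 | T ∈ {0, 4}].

884/21

P(T ∈ {0, 4}) = 7/12.
Σ S^2·P over the event = 0·(4/36) + 0·(3/36) + 9·(1/36) + 9·(2/36) + 64·(2/36) + 81·(5/36) + 81·(4/36) = 221/9.
E[S^2 | T ∈ {0, 4}] = (221/9) / (7/12) = 884/21.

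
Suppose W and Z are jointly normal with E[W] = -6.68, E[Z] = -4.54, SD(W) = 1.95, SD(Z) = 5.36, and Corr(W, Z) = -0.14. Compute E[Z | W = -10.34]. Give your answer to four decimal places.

-3.1316

E[Z | W=x] = μ_Z + ρ(σ_Z/σ_W)(x − μ_W) for jointly normal variables.
E[Z | W=-10.34] = -4.54 + (-0.14)·(5.36/1.95)·(-10.34 − (-6.68)) = -4.54 + (-0.38482)·(-3.66) = -3.1316.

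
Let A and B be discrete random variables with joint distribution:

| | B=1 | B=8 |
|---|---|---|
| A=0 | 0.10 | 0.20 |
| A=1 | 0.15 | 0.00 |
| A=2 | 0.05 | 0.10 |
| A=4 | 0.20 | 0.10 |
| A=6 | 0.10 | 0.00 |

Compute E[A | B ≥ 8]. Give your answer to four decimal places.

1.5000

P(B ≥ 8) = 0.40.
Σ A·P over the event = 0·(0.20) + 2·(0.10) + 4·(0.10) = 0.60.
E[A | B ≥ 8] = (0.60) / (0.40) = 1.5000.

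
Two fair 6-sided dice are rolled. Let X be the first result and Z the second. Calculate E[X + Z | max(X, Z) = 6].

102/11

P(max(X, Z) = 6) = 11/36.
Summing (X+Z)·P(x,y) over outcomes with max(X, Z) = 6 gives 17/6.
E[X + Z | max(X, Z) = 6] = (17/6) / (11/36) = 102/11.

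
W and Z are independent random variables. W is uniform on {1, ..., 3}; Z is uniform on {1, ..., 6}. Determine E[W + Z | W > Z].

Outcomes with W > Z: (2,1), (3,1), (3,2), each with probability 1/18.
E[W + Z | W > Z] = (3 + 4 + 5) / 3 = 4.

4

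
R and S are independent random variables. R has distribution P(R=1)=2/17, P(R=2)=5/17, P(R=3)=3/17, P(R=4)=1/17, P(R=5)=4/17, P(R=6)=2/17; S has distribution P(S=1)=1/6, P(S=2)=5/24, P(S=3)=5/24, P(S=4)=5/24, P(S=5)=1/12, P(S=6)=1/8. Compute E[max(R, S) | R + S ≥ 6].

P(R + S ≥ 6) = 269/408.
Summing max(R,S)·P(x,y) over outcomes with R + S ≥ 6 gives 451/136.
E[max(R, S) | R + S ≥ 6] = (451/136) / (269/408) = 1353/269.

1353/269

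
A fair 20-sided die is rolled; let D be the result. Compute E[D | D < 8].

4

Given D < 8, D is equally likely to be any of {1, 2, 3, 4, 5, 6, 7}.
E[D | D < 8] = (1 + 2 + 3 + 4 + 5 + 6 + 7) / 7 = 4.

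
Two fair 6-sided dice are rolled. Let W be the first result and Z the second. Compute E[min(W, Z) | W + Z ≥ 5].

P(W + Z ≥ 5) = 5/6.
Summing min(W,Z)·P(x,y) over outcomes with W + Z ≥ 5 gives 7/3.
E[min(W, Z) | W + Z ≥ 5] = (7/3) / (5/6) = 14/5.

14/5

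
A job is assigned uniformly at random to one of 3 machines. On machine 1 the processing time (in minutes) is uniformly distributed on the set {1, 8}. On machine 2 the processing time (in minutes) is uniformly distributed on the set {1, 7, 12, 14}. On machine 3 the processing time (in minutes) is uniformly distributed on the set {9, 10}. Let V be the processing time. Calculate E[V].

E[V | machine 1] = (1+8)/2 = 9/2.
E[V | machine 2] = (1+7+12+14)/4 = 17/2.
E[V | machine 3] = (9+10)/2 = 19/2.
By the law of total expectation,
E[V] = (1/3)·(9/2) + (1/3)·(17/2) + (1/3)·(19/2) = 15/2.

15/2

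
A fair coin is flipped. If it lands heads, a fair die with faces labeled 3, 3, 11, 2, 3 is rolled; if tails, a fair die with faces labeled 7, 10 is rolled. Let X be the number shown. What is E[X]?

E[X | heads] = (3+3+11+2+3)/5 = 22/5.
E[X | tails] = (7+10)/2 = 17/2.
E[X] = (1/2)·(22/5) + (1/2)·(17/2) = 129/20.

129/20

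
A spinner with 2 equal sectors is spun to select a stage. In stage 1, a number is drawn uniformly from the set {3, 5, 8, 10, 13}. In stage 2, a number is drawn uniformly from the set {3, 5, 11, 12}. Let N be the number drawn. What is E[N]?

E[N | stage 1] = (3+5+8+10+13)/5 = 39/5.
E[N | stage 2] = (3+5+11+12)/4 = 31/4.
E[N] = (1/2)·(39/5) + (1/2)·(31/4) = 311/40.

311/40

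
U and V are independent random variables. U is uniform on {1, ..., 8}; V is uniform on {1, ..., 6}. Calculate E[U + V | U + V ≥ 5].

26/3

P(U + V ≥ 5) = 7/8.
Summing (U+V)·P(x,y) over outcomes with U + V ≥ 5 gives 91/12.
E[U + V | U + V ≥ 5] = (91/12) / (7/8) = 26/3.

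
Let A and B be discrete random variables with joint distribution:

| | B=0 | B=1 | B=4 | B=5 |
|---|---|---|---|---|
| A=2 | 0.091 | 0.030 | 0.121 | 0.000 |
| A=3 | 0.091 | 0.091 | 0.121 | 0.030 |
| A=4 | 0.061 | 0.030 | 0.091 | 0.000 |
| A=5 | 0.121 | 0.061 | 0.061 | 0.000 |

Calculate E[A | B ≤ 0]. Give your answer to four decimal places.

P(B ≤ 0) = 0.364.
Σ A·P over the event = 2·(0.091) + 3·(0.091) + 4·(0.061) + 5·(0.121) = 1.304.
E[A | B ≤ 0] = (1.304) / (0.364) = 3.5824.

3.5824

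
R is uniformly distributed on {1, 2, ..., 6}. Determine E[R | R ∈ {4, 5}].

9/2

P(R ∈ {4, 5}) = 1/3.
Σ over the event: 4·1/6 + 5·1/6 = 3/2.
E[R | R ∈ {4, 5}] = (3/2) / (1/3) = 9/2.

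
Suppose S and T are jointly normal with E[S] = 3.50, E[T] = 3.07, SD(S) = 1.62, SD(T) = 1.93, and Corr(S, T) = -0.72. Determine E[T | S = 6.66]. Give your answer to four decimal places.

0.3594

E[T | S=x] = μ_T + ρ(σ_T/σ_S)(x − μ_S) for jointly normal variables.
E[T | S=6.66] = 3.07 + (-0.72)·(1.93/1.62)·(6.66 − (3.50)) = 3.07 + (-0.85778)·(3.16) = 0.3594.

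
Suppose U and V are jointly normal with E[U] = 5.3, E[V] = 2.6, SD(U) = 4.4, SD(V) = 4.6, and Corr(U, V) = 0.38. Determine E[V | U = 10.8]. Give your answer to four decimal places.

E[V | U=x] = μ_V + ρ(σ_V/σ_U)(x − μ_U) for jointly normal variables.
E[V | U=10.8] = 2.6 + (0.38)·(4.6/4.4)·(10.8 − (5.3)) = 2.6 + (0.39727)·(5.5) = 4.7850.

4.7850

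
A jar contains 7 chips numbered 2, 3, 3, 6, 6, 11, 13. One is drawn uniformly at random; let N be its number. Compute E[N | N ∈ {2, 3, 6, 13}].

11/2

P(N ∈ {2, 3, 6, 13}) = 6/7.
Σ over the event: 2·1/7 + 3·2/7 + 6·2/7 + 13·1/7 = 33/7.
E[N | N ∈ {2, 3, 6, 13}] = (33/7) / (6/7) = 11/2.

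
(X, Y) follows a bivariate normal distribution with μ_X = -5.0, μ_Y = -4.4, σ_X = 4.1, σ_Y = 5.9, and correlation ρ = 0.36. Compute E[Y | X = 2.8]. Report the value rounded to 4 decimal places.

-0.3592

The regression of Y on X has slope ρ·σ_Y/σ_X and passes through (μ_X, μ_Y).
E[Y | X=2.8] = -4.4 + (0.36)·(5.9/4.1)·(2.8 − (-5.0)) = -4.4 + (0.51805)·(7.8) = -0.3592.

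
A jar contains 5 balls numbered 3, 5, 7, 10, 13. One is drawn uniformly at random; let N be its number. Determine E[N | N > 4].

P(N > 4) = 4/5.
Σ over the event: 5·1/5 + 7·1/5 + 10·1/5 + 13·1/5 = 7.
E[N | N > 4] = (7) / (4/5) = 35/4.

35/4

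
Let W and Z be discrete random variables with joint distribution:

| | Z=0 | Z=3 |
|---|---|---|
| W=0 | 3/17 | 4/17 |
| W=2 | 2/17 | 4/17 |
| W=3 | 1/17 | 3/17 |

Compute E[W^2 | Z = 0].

17/6

P(Z = 0) = 6/17.
Σ W^2·P over the event = 0·(3/17) + 4·(2/17) + 9·(1/17) = 1.
E[W^2 | Z = 0] = (1) / (6/17) = 17/6.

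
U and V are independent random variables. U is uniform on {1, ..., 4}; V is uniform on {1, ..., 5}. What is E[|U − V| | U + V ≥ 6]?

8/5

Outcomes with U + V ≥ 6: (1,5), (2,4), (2,5), (3,3), (3,4), (3,5), (4,2), (4,3), (4,4), (4,5), each with probability 1/20.
E[|U − V| | U + V ≥ 6] = (4 + 2 + 3 + 0 + 1 + 2 + 2 + 1 + 0 + 1) / 10 = 8/5.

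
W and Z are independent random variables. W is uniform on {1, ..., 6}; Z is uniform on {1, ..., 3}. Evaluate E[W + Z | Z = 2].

11/2

Outcomes with Z = 2: (1,2), (2,2), (3,2), (4,2), (5,2), (6,2), each with probability 1/18.
E[W + Z | Z = 2] = (3 + 4 + 5 + 6 + 7 + 8) / 6 = 11/2.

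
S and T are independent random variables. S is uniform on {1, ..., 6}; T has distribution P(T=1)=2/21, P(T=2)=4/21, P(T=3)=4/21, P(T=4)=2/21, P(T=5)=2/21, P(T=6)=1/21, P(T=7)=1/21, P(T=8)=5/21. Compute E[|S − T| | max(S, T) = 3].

P(max(S, T) = 3) = 1/7.
Summing |S−T|·P(x,y) over outcomes with max(S, T) = 3 gives 10/63.
E[|S − T| | max(S, T) = 3] = (10/63) / (1/7) = 10/9.

10/9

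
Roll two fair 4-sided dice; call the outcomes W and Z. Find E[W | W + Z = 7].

Outcomes with W + Z = 7: (3,4), (4,3), each with probability 1/16.
E[W | W + Z = 7] = (3 + 4) / 2 = 7/2.

7/2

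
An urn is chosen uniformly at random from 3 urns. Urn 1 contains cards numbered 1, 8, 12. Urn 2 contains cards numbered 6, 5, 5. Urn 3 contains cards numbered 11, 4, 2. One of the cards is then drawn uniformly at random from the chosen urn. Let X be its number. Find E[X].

6

E[X | urn 1] = (1+8+12)/3 = 7.
E[X | urn 2] = (6+5+5)/3 = 16/3.
E[X | urn 3] = (11+4+2)/3 = 17/3.
E[X] = (1/3)·(7) + (1/3)·(16/3) + (1/3)·(17/3) = 6.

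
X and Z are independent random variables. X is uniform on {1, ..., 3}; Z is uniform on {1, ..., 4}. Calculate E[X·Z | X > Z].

Outcomes with X > Z: (2,1), (3,1), (3,2), each with probability 1/12.
E[X·Z | X > Z] = (2 + 3 + 6) / 3 = 11/3.

11/3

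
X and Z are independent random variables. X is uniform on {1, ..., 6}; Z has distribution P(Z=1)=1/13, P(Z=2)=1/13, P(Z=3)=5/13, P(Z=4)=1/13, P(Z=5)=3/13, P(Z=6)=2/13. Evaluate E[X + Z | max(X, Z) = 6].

217/23

P(max(X, Z) = 6) = 23/78.
Summing (X+Z)·P(x,y) over outcomes with max(X, Z) = 6 gives 217/78.
E[X + Z | max(X, Z) = 6] = (217/78) / (23/78) = 217/23.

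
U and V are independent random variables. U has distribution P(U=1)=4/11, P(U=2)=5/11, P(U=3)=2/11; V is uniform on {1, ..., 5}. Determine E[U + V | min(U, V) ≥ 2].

P(min(U, V) ≥ 2) = 28/55.
Summing (U+V)·P(x,y) over outcomes with min(U, V) ≥ 2 gives 162/55.
E[U + V | min(U, V) ≥ 2] = (162/55) / (28/55) = 81/14.

81/14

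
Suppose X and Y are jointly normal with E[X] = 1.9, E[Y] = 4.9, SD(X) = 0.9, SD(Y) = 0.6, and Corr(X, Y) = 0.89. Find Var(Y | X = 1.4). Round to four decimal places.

The conditional variance in a bivariate normal is σ_Y²(1 − ρ²), independent of x.
Var(Y | X=1.4) = (0.6)²·(1 − (0.89)²) = 0.36·0.2079 = 0.0748.

0.0748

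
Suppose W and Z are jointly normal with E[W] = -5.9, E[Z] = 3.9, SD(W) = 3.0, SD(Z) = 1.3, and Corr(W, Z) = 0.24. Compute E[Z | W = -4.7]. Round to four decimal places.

For a bivariate normal, E[Z | W=x] = μ_Z + ρ·(σ_Z/σ_W)·(x − μ_W).
E[Z | W=-4.7] = 3.9 + (0.24)·(1.3/3.0)·(-4.7 − (-5.9)) = 3.9 + (0.104)·(1.2) = 4.0248.

4.0248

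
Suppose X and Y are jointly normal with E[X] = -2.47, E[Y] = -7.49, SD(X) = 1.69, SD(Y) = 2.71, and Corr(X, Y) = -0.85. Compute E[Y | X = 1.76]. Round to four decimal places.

-13.2556

The regression of Y on X has slope ρ·σ_Y/σ_X and passes through (μ_X, μ_Y).
E[Y | X=1.76] = -7.49 + (-0.85)·(2.71/1.69)·(1.76 − (-2.47)) = -7.49 + (-1.36302)·(4.23) = -13.2556.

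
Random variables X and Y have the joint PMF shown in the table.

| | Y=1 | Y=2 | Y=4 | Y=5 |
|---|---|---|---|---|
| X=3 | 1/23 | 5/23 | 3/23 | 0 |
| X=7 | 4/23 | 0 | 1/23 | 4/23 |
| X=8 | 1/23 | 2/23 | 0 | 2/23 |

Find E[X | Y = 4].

P(Y = 4) = 4/23.
Σ X·P over the event = 3·(3/23) + 7·(1/23) = 16/23.
E[X | Y = 4] = (16/23) / (4/23) = 4.

4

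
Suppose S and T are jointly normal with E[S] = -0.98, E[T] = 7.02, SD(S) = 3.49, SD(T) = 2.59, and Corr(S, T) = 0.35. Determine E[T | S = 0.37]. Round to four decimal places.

7.3707

The regression of T on S has slope ρ·σ_T/σ_S and passes through (μ_S, μ_T).
E[T | S=0.37] = 7.02 + (0.35)·(2.59/3.49)·(0.37 − (-0.98)) = 7.02 + (0.259742)·(1.35) = 7.3707.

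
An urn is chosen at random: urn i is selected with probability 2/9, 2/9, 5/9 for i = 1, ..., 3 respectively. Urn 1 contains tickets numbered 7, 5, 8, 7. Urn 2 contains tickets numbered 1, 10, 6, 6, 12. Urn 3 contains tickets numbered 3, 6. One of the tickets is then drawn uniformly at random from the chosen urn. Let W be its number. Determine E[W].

E[W | urn 1] = (7+5+8+7)/4 = 27/4.
E[W | urn 2] = (1+10+6+6+12)/5 = 7.
E[W | urn 3] = (3+6)/2 = 9/2.
By the law of total expectation,
E[W] = (2/9)·(27/4) + (2/9)·(7) + (5/9)·(9/2) = 50/9.

50/9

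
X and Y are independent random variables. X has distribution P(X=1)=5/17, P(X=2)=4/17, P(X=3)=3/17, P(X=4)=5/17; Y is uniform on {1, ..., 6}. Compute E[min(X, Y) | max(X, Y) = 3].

P(max(X, Y) = 3) = 3/17.
Summing min(X,Y)·P(x,y) over outcomes with max(X, Y) = 3 gives 31/102.
E[min(X, Y) | max(X, Y) = 3] = (31/102) / (3/17) = 31/18.

31/18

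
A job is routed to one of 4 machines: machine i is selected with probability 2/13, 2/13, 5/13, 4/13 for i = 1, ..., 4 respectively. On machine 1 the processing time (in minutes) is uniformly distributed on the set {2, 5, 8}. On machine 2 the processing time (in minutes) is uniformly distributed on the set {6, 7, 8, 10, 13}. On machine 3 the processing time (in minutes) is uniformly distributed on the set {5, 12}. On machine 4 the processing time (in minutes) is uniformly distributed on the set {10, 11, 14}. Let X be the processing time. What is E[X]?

3503/390

E[X | machine 1] = (2+5+8)/3 = 5.
E[X | machine 2] = (6+7+8+10+13)/5 = 44/5.
E[X | machine 3] = (5+12)/2 = 17/2.
E[X | machine 4] = (10+11+14)/3 = 35/3.
By the law of total expectation,
E[X] = (2/13)·(5) + (2/13)·(44/5) + (5/13)·(17/2) + (4/13)·(35/3) = 3503/390.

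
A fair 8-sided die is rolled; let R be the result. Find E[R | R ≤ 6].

7/2

Given R ≤ 6, R is equally likely to be any of {1, 2, 3, 4, 5, 6}.
E[R | R ≤ 6] = (1 + 2 + 3 + 4 + 5 + 6) / 6 = 7/2.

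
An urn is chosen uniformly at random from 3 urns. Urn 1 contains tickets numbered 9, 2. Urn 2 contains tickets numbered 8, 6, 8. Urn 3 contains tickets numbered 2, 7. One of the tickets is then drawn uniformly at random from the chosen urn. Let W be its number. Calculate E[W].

E[W | urn 1] = (9+2)/2 = 11/2.
E[W | urn 2] = (8+6+8)/3 = 22/3.
E[W | urn 3] = (2+7)/2 = 9/2.
E[W] = (1/3)·(11/2) + (1/3)·(22/3) + (1/3)·(9/2) = 52/9.

52/9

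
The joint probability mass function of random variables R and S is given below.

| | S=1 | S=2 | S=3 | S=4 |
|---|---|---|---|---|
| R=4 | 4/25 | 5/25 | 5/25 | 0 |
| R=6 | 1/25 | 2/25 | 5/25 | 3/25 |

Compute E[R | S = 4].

6

P(S = 4) = 3/25.
Σ R·P over the event = 6·(3/25) = 18/25.
E[R | S = 4] = (18/25) / (3/25) = 6.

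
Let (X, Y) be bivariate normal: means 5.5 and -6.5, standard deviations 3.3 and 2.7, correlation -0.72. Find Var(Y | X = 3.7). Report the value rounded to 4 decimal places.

3.5109

The conditional variance in a bivariate normal is σ_Y²(1 − ρ²), independent of x.
Var(Y | X=3.7) = (2.7)²·(1 − (-0.72)²) = 7.29·0.4816 = 3.5109.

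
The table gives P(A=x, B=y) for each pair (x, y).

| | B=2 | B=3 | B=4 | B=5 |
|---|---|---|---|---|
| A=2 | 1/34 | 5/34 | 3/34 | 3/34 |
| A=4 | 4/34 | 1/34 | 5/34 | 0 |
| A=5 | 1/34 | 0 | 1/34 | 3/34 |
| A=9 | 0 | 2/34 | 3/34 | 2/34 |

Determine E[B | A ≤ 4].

P(A ≤ 4) = 11/17.
Σ B·P over the event = 2·(1/34) + 3·(5/34) + 4·(3/34) + 5·(3/34) + 2·(4/34) + 3·(1/34) + 4·(5/34) = 75/34.
E[B | A ≤ 4] = (75/34) / (11/17) = 75/22.

75/22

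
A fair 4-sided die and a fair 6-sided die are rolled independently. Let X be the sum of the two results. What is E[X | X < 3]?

P(X < 3) = 1/24.
Σ over the event: 2·1/24 = 1/12.
E[X | X < 3] = (1/12) / (1/24) = 2.

2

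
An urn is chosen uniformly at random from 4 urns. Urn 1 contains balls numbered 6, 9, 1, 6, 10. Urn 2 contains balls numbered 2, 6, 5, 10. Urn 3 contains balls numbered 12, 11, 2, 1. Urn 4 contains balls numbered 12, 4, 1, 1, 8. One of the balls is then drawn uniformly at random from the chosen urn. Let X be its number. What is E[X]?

477/80

E[X | urn 1] = (6+9+1+6+10)/5 = 32/5.
E[X | urn 2] = (2+6+5+10)/4 = 23/4.
E[X | urn 3] = (12+11+2+1)/4 = 13/2.
E[X | urn 4] = (12+4+1+1+8)/5 = 26/5.
By the law of total expectation,
E[X] = (1/4)·(32/5) + (1/4)·(23/4) + (1/4)·(13/2) + (1/4)·(26/5) = 477/80.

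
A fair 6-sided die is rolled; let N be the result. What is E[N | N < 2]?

1

Given N < 2, N is equally likely to be any of {1}.
E[N | N < 2] = (1) / 1 = 1.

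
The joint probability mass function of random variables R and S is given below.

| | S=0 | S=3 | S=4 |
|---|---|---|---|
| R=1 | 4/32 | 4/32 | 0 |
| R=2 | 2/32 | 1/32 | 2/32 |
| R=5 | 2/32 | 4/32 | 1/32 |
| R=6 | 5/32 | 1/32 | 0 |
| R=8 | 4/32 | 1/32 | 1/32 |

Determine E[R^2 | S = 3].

208/11

P(S = 3) = 11/32.
Σ R^2·P over the event = 1·(4/32) + 4·(1/32) + 25·(4/32) + 36·(1/32) + 64·(1/32) = 13/2.
E[R^2 | S = 3] = (13/2) / (11/32) = 208/11.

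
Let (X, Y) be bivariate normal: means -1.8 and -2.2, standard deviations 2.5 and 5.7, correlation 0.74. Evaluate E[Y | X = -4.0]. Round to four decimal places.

-5.9118

The regression of Y on X has slope ρ·σ_Y/σ_X and passes through (μ_X, μ_Y).
E[Y | X=-4.0] = -2.2 + (0.74)·(5.7/2.5)·(-4.0 − (-1.8)) = -2.2 + (1.6872)·(-2.2) = -5.9118.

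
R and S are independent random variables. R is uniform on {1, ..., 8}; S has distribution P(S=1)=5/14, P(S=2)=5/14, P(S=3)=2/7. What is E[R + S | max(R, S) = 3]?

105/22

P(max(R, S) = 3) = 11/56.
Summing (R+S)·P(x,y) over outcomes with max(R, S) = 3 gives 15/16.
E[R + S | max(R, S) = 3] = (15/16) / (11/56) = 105/22.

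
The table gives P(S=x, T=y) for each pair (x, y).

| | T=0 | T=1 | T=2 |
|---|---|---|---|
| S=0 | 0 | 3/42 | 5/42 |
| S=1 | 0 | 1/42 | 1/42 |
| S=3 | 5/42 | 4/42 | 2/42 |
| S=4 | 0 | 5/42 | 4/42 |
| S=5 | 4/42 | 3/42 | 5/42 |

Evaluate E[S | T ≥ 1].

32/11

P(T ≥ 1) = 11/14.
Summing S·P(S=x,T=y) over the conditioning event gives 16/7.
E[S | T ≥ 1] = (16/7) / (11/14) = 32/11.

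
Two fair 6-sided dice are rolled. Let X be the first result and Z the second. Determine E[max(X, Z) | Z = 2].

Outcomes with Z = 2: (1,2), (2,2), (3,2), (4,2), (5,2), (6,2), each with probability 1/36.
E[max(X, Z) | Z = 2] = (2 + 2 + 3 + 4 + 5 + 6) / 6 = 11/3.

11/3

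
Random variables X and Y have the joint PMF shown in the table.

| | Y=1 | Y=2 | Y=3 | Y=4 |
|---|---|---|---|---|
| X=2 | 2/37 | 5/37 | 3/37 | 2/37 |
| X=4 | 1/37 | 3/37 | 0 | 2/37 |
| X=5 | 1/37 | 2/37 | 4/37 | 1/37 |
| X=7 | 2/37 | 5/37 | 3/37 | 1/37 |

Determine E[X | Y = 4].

P(Y = 4) = 6/37.
Σ X·P over the event = 2·(2/37) + 4·(2/37) + 5·(1/37) + 7·(1/37) = 24/37.
E[X | Y = 4] = (24/37) / (6/37) = 4.

4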